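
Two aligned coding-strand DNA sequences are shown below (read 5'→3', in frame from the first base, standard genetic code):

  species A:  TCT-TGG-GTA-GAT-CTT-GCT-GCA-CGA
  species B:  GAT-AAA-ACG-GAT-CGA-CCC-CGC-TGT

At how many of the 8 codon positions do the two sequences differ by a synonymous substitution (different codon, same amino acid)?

0

Codon 1: TCT Ser / GAT Asp — nonsynonymous.
Codon 2: TGG Trp / AAA Lys — nonsynonymous.
Codon 3: GTA Val / ACG Thr — nonsynonymous.
Codon 4: GAT Asp / GAT Asp — identical.
Codon 5: CTT Leu / CGA Arg — nonsynonymous.
Codon 6: GCT Ala / CCC Pro — nonsynonymous.
Codon 7: GCA Ala / CGC Arg — nonsynonymous.
Codon 8: CGA Arg / TGT Cys — nonsynonymous.
Synonymous differences: 0.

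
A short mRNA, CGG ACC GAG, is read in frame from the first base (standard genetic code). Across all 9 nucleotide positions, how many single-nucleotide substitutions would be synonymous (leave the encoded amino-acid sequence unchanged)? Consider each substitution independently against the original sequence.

8

Codon 1 (CGG, Arg): 4 synonymous substitutions.
Codon 2 (ACC, Thr): 3 synonymous substitutions.
Codon 3 (GAG, Glu): 1 synonymous substitution.
Total: 4 + 3 + 1 = 8.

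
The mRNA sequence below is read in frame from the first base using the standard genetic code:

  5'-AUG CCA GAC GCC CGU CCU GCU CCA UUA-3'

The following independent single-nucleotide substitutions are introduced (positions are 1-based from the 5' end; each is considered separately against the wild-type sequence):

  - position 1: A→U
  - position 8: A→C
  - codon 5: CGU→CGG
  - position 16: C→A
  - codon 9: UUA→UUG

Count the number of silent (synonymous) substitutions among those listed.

2

Codon 1: AUG (Met) → UUG (Leu) — missense.
Codon 3: GAC (Asp) → GCC (Ala) — missense.
Codon 5: CGU (Arg) → CGG (Arg) — synonymous.
Codon 6: CCU (Pro) → ACU (Thr) — missense.
Codon 9: UUA (Leu) → UUG (Leu) — synonymous.
Synonymous: 2 of 5.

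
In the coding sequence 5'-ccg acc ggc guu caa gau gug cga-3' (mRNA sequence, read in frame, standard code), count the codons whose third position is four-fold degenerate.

6

Codon 1 CCG (Pro): third position 4-fold.
Codon 2 ACC (Thr): third position 4-fold.
Codon 3 GGC (Gly): third position 4-fold.
Codon 4 GUU (Val): third position 4-fold.
Codon 5 CAA (Gln): third position 2-fold.
Codon 6 GAU (Asp): third position 2-fold.
Codon 7 GUG (Val): third position 4-fold.
Codon 8 CGA (Arg): third position 4-fold.
Four-fold degenerate third positions: 6.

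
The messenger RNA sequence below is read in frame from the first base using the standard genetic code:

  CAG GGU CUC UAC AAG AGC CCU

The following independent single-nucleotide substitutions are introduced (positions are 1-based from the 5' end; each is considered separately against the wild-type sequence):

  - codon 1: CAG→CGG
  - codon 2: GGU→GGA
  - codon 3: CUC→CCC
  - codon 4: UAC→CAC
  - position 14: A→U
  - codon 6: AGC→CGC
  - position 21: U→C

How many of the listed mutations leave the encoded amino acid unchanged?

Codon 1: CAG (Gln) → CGG (Arg) — missense.
Codon 2: GGU (Gly) → GGA (Gly) — synonymous.
Codon 3: CUC (Leu) → CCC (Pro) — missense.
Codon 4: UAC (Tyr) → CAC (His) — missense.
Codon 5: AAG (Lys) → AUG (Met) — missense.
Codon 6: AGC (Ser) → CGC (Arg) — missense.
Codon 7: CCU (Pro) → CCC (Pro) — synonymous.
Synonymous: 2 of 7.

2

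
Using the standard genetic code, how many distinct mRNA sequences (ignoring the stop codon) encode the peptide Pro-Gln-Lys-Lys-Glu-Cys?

128

Pro: 4 codons.
Gln: 2 codons.
Lys: 2 codons.
Lys: 2 codons.
Glu: 2 codons.
Cys: 2 codons.
4 × 2 × 2 × 2 × 2 × 2 = 128.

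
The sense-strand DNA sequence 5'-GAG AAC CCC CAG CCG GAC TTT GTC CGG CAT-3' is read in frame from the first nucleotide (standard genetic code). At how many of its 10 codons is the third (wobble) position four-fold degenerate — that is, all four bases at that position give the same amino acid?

4

Codon 1 GAG (Glu): third position 2-fold.
Codon 2 AAC (Asn): third position 2-fold.
Codon 3 CCC (Pro): third position 4-fold.
Codon 4 CAG (Gln): third position 2-fold.
Codon 5 CCG (Pro): third position 4-fold.
Codon 6 GAC (Asp): third position 2-fold.
Codon 7 TTT (Phe): third position 2-fold.
Codon 8 GTC (Val): third position 4-fold.
Codon 9 CGG (Arg): third position 4-fold.
Codon 10 CAT (His): third position 2-fold.
Four-fold degenerate third positions: 4.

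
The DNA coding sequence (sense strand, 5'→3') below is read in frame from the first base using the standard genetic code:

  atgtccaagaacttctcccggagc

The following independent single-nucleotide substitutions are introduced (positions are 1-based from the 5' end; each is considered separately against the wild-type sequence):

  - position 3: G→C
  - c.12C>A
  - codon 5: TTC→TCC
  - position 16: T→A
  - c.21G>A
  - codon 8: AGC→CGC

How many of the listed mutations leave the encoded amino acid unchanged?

Codon 1: ATG (Met) → ATC (Ile) — missense.
Codon 4: AAC (Asn) → AAA (Lys) — missense.
Codon 5: TTC (Phe) → TCC (Ser) — missense.
Codon 6: TCC (Ser) → ACC (Thr) — missense.
Codon 7: CGG (Arg) → CGA (Arg) — synonymous.
Codon 8: AGC (Ser) → CGC (Arg) — missense.
Synonymous: 1 of 6.

1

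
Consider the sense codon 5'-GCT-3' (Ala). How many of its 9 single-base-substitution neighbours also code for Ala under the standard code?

3

Position 1: none → 0 synonymous.
Position 2: none → 0 synonymous.
Position 3: GCC, GCA, GCG → 3 synonymous.
Total: 0 + 0 + 3 = 3.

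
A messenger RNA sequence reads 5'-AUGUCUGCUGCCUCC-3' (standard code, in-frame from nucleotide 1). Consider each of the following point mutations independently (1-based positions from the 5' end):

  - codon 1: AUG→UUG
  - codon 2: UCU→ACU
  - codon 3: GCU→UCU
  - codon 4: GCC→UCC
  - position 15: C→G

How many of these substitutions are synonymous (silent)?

Codon 1: AUG (Met) → UUG (Leu) — missense.
Codon 2: UCU (Ser) → ACU (Thr) — missense.
Codon 3: GCU (Ala) → UCU (Ser) — missense.
Codon 4: GCC (Ala) → UCC (Ser) — missense.
Codon 5: UCC (Ser) → UCG (Ser) — synonymous.
Synonymous: 1 of 5.

1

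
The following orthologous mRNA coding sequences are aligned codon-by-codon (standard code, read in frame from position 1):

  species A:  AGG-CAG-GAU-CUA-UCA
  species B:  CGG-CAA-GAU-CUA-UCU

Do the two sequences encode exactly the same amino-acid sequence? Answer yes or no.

yes

Codon 1: AGG Arg / CGG Arg — synonymous.
Codon 2: CAG Gln / CAA Gln — synonymous.
Codon 3: GAU Asp / GAU Asp — identical.
Codon 4: CUA Leu / CUA Leu — identical.
Codon 5: UCA Ser / UCU Ser — synonymous.
Nonsynonymous differences: 0 → same protein.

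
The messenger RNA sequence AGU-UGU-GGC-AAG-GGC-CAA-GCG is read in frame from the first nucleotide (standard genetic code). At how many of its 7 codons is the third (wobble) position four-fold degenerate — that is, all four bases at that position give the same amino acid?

3

Codon 1 AGU (Ser): third position 2-fold.
Codon 2 UGU (Cys): third position 2-fold.
Codon 3 GGC (Gly): third position 4-fold.
Codon 4 AAG (Lys): third position 2-fold.
Codon 5 GGC (Gly): third position 4-fold.
Codon 6 CAA (Gln): third position 2-fold.
Codon 7 GCG (Ala): third position 4-fold.
Four-fold degenerate third positions: 3.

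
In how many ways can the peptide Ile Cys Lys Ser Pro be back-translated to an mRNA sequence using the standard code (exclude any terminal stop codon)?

288

Ile: 3 codons.
Cys: 2 codons.
Lys: 2 codons.
Ser: 6 codons.
Pro: 4 codons.
3 × 2 × 2 × 6 × 4 = 288.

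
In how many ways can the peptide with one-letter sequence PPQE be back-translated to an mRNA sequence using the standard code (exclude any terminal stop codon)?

Pro: 4 codons.
Pro: 4 codons.
Gln: 2 codons.
Glu: 2 codons.
4 × 4 × 2 × 2 = 64.

64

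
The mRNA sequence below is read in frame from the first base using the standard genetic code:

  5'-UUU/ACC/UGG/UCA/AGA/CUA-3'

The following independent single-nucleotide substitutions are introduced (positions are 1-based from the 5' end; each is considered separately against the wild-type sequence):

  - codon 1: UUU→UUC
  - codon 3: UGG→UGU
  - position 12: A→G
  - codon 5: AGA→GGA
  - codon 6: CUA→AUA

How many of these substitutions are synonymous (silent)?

2

Codon 1: UUU (Phe) → UUC (Phe) — synonymous.
Codon 3: UGG (Trp) → UGU (Cys) — missense.
Codon 4: UCA (Ser) → UCG (Ser) — synonymous.
Codon 5: AGA (Arg) → GGA (Gly) — missense.
Codon 6: CUA (Leu) → AUA (Ile) — missense.
Synonymous: 2 of 5.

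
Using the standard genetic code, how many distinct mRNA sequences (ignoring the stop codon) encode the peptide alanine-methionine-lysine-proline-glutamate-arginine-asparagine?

768

Ala: 4 codons.
Met: 1 codon.
Lys: 2 codons.
Pro: 4 codons.
Glu: 2 codons.
Arg: 6 codons.
Asn: 2 codons.
4 × 1 × 2 × 4 × 2 × 6 × 2 = 768.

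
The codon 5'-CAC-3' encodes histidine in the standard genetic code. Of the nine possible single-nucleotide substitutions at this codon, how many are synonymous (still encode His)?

Position 1: none → 0 synonymous.
Position 2: none → 0 synonymous.
Position 3: CAT → 1 synonymous.
Total: 0 + 0 + 1 = 1.

1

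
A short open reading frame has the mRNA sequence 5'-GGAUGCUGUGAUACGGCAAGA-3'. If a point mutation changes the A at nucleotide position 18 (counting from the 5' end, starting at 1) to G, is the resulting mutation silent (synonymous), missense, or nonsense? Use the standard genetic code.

Position 18 falls in codon 6: GCA → Ala.
After the substitution the codon is GCG → Ala.
Both encode Ala, so the change is synonymous.

silent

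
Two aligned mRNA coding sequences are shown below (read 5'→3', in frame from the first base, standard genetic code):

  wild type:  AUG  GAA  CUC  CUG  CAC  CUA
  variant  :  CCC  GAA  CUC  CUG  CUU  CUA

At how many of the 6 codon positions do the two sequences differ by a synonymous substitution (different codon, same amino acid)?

Codon 1: AUG Met / CCC Pro — nonsynonymous.
Codon 2: GAA Glu / GAA Glu — identical.
Codon 3: CUC Leu / CUC Leu — identical.
Codon 4: CUG Leu / CUG Leu — identical.
Codon 5: CAC His / CUU Leu — nonsynonymous.
Codon 6: CUA Leu / CUA Leu — identical.
Synonymous differences: 0.

0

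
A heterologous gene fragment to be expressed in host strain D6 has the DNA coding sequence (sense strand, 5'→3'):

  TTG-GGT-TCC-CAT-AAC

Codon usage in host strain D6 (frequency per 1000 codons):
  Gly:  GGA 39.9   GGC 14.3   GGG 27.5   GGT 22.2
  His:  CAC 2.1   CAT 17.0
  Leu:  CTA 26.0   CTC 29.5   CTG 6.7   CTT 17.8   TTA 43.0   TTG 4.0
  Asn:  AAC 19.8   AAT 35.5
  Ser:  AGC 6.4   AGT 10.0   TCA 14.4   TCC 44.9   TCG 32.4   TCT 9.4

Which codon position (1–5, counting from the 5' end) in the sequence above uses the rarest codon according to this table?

Codon 1 TTG (Leu): 4.0 per 1000.
Codon 2 GGT (Gly): 22.2 per 1000.
Codon 3 TCC (Ser): 44.9 per 1000.
Codon 4 CAT (His): 17.0 per 1000.
Codon 5 AAC (Asn): 19.8 per 1000.
Lowest frequency is 4.0 at codon 1.

1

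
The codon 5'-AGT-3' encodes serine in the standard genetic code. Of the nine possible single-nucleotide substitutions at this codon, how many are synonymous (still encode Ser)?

Position 1: none → 0 synonymous.
Position 2: none → 0 synonymous.
Position 3: AGC → 1 synonymous.
Total: 0 + 0 + 1 = 1.

1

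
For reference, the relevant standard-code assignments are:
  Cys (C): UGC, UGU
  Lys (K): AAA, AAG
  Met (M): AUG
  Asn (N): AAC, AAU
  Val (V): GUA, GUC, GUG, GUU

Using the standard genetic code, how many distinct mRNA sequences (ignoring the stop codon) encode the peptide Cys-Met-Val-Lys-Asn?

32

Cys: 2 codons.
Met: 1 codon.
Val: 4 codons.
Lys: 2 codons.
Asn: 2 codons.
2 × 1 × 4 × 2 × 2 = 32.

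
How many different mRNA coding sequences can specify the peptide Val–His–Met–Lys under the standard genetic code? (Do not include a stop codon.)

16

Val: 4 codons.
His: 2 codons.
Met: 1 codon.
Lys: 2 codons.
4 × 2 × 1 × 2 = 16.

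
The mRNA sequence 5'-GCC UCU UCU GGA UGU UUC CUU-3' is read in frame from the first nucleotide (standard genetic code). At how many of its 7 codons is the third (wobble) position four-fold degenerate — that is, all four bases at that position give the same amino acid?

Codon 1 GCC (Ala): third position 4-fold.
Codon 2 UCU (Ser): third position 4-fold.
Codon 3 UCU (Ser): third position 4-fold.
Codon 4 GGA (Gly): third position 4-fold.
Codon 5 UGU (Cys): third position 2-fold.
Codon 6 UUC (Phe): third position 2-fold.
Codon 7 CUU (Leu): third position 4-fold.
Four-fold degenerate third positions: 5.

5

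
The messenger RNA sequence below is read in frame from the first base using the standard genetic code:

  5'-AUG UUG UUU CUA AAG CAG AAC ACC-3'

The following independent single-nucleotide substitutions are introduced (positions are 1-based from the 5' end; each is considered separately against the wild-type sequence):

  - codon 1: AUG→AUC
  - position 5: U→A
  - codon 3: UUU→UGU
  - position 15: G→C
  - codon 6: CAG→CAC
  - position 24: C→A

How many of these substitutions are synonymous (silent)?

Codon 1: AUG (Met) → AUC (Ile) — missense.
Codon 2: UUG (Leu) → UAG (Stop) — nonsense.
Codon 3: UUU (Phe) → UGU (Cys) — missense.
Codon 5: AAG (Lys) → AAC (Asn) — missense.
Codon 6: CAG (Gln) → CAC (His) — missense.
Codon 8: ACC (Thr) → ACA (Thr) — synonymous.
Synonymous: 1 of 6.

1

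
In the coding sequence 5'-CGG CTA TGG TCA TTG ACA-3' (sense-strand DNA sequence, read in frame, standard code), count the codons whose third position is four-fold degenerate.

Codon 1 CGG (Arg): third position 4-fold.
Codon 2 CTA (Leu): third position 4-fold.
Codon 3 TGG (Trp): third position 1-fold.
Codon 4 TCA (Ser): third position 4-fold.
Codon 5 TTG (Leu): third position 2-fold.
Codon 6 ACA (Thr): third position 4-fold.
Four-fold degenerate third positions: 4.

4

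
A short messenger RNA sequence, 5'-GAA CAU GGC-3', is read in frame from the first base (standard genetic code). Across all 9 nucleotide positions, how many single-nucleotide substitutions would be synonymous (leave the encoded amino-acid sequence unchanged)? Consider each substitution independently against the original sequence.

5

Codon 1 (GAA, Glu): 1 synonymous substitution.
Codon 2 (CAU, His): 1 synonymous substitution.
Codon 3 (GGC, Gly): 3 synonymous substitutions.
Total: 1 + 1 + 3 = 5.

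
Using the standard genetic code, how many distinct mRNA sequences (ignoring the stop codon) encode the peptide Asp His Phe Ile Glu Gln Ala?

Asp: 2 codons.
His: 2 codons.
Phe: 2 codons.
Ile: 3 codons.
Glu: 2 codons.
Gln: 2 codons.
Ala: 4 codons.
2 × 2 × 2 × 3 × 2 × 2 × 4 = 384.

384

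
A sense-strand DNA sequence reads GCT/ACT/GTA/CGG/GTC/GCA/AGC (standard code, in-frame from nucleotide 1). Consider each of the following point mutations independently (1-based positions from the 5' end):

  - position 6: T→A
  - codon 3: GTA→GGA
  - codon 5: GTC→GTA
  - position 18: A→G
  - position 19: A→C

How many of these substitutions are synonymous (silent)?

3

Codon 2: ACT (Thr) → ACA (Thr) — synonymous.
Codon 3: GTA (Val) → GGA (Gly) — missense.
Codon 5: GTC (Val) → GTA (Val) — synonymous.
Codon 6: GCA (Ala) → GCG (Ala) — synonymous.
Codon 7: AGC (Ser) → CGC (Arg) — missense.
Synonymous: 3 of 5.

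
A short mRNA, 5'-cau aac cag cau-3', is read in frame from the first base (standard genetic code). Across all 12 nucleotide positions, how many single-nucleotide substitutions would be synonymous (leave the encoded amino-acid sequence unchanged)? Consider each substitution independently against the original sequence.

4

Codon 1 (CAU, His): 1 synonymous substitution.
Codon 2 (AAC, Asn): 1 synonymous substitution.
Codon 3 (CAG, Gln): 1 synonymous substitution.
Codon 4 (CAU, His): 1 synonymous substitution.
Total: 1 + 1 + 1 + 1 = 4.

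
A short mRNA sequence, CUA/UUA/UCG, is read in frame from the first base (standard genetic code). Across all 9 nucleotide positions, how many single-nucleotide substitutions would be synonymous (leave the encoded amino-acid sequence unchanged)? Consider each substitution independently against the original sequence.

9

Codon 1 (CUA, Leu): 4 synonymous substitutions.
Codon 2 (UUA, Leu): 2 synonymous substitutions.
Codon 3 (UCG, Ser): 3 synonymous substitutions.
Total: 4 + 2 + 3 = 9.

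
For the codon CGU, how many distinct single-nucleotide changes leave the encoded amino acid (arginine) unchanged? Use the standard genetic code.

Position 1: none → 0 synonymous.
Position 2: none → 0 synonymous.
Position 3: CGC, CGA, CGG → 3 synonymous.
Total: 0 + 0 + 3 = 3.

3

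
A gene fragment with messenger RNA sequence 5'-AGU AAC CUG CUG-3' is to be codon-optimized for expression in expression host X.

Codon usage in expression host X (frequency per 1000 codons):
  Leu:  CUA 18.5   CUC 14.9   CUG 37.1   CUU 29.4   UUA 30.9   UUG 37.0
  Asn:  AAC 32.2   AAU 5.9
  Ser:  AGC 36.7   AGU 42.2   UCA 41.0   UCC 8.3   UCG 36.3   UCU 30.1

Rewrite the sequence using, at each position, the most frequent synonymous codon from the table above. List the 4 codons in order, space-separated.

Codon 1 (Ser): best is AGU at 42.2.
Codon 2 (Asn): best is AAC at 32.2.
Codon 3 (Leu): best is CUG at 37.1.
Codon 4 (Leu): best is CUG at 37.1.

AGU AAC CUG CUG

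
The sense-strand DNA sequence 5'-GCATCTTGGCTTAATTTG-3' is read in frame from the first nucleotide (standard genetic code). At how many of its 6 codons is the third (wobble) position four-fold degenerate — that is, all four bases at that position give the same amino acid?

3

Codon 1 GCA (Ala): third position 4-fold.
Codon 2 TCT (Ser): third position 4-fold.
Codon 3 TGG (Trp): third position 1-fold.
Codon 4 CTT (Leu): third position 4-fold.
Codon 5 AAT (Asn): third position 2-fold.
Codon 6 TTG (Leu): third position 2-fold.
Four-fold degenerate third positions: 3.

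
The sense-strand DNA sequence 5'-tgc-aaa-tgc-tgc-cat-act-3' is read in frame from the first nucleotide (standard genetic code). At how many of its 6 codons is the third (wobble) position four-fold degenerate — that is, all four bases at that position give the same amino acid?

1

Codon 1 TGC (Cys): third position 2-fold.
Codon 2 AAA (Lys): third position 2-fold.
Codon 3 TGC (Cys): third position 2-fold.
Codon 4 TGC (Cys): third position 2-fold.
Codon 5 CAT (His): third position 2-fold.
Codon 6 ACT (Thr): third position 4-fold.
Four-fold degenerate third positions: 1.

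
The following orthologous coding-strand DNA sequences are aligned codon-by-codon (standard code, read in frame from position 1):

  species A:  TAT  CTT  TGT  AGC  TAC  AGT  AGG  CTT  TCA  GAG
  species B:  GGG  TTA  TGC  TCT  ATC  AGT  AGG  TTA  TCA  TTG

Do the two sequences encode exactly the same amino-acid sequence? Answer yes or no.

Codon 1: TAT Tyr / GGG Gly — nonsynonymous.
Codon 2: CTT Leu / TTA Leu — synonymous.
Codon 3: TGT Cys / TGC Cys — synonymous.
Codon 4: AGC Ser / TCT Ser — synonymous.
Codon 5: TAC Tyr / ATC Ile — nonsynonymous.
Codon 6: AGT Ser / AGT Ser — identical.
Codon 7: AGG Arg / AGG Arg — identical.
Codon 8: CTT Leu / TTA Leu — synonymous.
Codon 9: TCA Ser / TCA Ser — identical.
Codon 10: GAG Glu / TTG Leu — nonsynonymous.
Nonsynonymous differences: 3 → different protein.

no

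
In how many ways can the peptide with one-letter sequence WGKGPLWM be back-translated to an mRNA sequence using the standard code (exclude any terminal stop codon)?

768

Trp: 1 codon.
Gly: 4 codons.
Lys: 2 codons.
Gly: 4 codons.
Pro: 4 codons.
Leu: 6 codons.
Trp: 1 codon.
Met: 1 codon.
1 × 4 × 2 × 4 × 4 × 6 × 1 × 1 = 768.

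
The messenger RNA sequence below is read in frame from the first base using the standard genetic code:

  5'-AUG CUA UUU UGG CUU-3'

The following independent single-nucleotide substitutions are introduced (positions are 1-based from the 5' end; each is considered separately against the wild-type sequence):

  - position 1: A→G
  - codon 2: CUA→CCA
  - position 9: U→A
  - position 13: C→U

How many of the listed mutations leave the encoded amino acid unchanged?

Codon 1: AUG (Met) → GUG (Val) — missense.
Codon 2: CUA (Leu) → CCA (Pro) — missense.
Codon 3: UUU (Phe) → UUA (Leu) — missense.
Codon 5: CUU (Leu) → UUU (Phe) — missense.
Synonymous: 0 of 4.

0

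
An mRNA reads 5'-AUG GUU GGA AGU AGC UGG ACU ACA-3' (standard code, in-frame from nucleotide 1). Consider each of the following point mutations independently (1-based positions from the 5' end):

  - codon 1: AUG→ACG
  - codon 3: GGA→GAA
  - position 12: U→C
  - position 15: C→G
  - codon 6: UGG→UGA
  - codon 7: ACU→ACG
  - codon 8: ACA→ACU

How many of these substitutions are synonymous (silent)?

3

Codon 1: AUG (Met) → ACG (Thr) — missense.
Codon 3: GGA (Gly) → GAA (Glu) — missense.
Codon 4: AGU (Ser) → AGC (Ser) — synonymous.
Codon 5: AGC (Ser) → AGG (Arg) — missense.
Codon 6: UGG (Trp) → UGA (Stop) — nonsense.
Codon 7: ACU (Thr) → ACG (Thr) — synonymous.
Codon 8: ACA (Thr) → ACU (Thr) — synonymous.
Synonymous: 3 of 7.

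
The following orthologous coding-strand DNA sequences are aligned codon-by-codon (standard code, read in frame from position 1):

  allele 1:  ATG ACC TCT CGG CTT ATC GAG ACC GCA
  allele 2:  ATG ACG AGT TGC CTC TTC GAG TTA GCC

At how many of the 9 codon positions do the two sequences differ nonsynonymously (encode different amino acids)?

Codon 1: ATG Met / ATG Met — identical.
Codon 2: ACC Thr / ACG Thr — synonymous.
Codon 3: TCT Ser / AGT Ser — synonymous.
Codon 4: CGG Arg / TGC Cys — nonsynonymous.
Codon 5: CTT Leu / CTC Leu — synonymous.
Codon 6: ATC Ile / TTC Phe — nonsynonymous.
Codon 7: GAG Glu / GAG Glu — identical.
Codon 8: ACC Thr / TTA Leu — nonsynonymous.
Codon 9: GCA Ala / GCC Ala — synonymous.
Nonsynonymous differences: 3.

3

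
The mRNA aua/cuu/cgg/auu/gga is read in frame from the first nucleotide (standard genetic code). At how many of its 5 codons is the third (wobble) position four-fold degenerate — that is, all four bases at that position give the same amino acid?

3

Codon 1 AUA (Ile): third position 3-fold.
Codon 2 CUU (Leu): third position 4-fold.
Codon 3 CGG (Arg): third position 4-fold.
Codon 4 AUU (Ile): third position 3-fold.
Codon 5 GGA (Gly): third position 4-fold.
Four-fold degenerate third positions: 3.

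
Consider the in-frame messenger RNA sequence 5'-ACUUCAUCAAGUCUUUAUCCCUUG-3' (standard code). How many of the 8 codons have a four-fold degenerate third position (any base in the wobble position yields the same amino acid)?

5

Codon 1 ACU (Thr): third position 4-fold.
Codon 2 UCA (Ser): third position 4-fold.
Codon 3 UCA (Ser): third position 4-fold.
Codon 4 AGU (Ser): third position 2-fold.
Codon 5 CUU (Leu): third position 4-fold.
Codon 6 UAU (Tyr): third position 2-fold.
Codon 7 CCC (Pro): third position 4-fold.
Codon 8 UUG (Leu): third position 2-fold.
Four-fold degenerate third positions: 5.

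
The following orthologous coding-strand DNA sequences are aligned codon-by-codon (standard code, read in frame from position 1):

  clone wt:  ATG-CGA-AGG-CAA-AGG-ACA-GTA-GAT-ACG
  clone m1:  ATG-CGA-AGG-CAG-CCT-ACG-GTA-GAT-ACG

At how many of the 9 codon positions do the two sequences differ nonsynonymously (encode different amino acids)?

1

Codon 1: ATG Met / ATG Met — identical.
Codon 2: CGA Arg / CGA Arg — identical.
Codon 3: AGG Arg / AGG Arg — identical.
Codon 4: CAA Gln / CAG Gln — synonymous.
Codon 5: AGG Arg / CCT Pro — nonsynonymous.
Codon 6: ACA Thr / ACG Thr — synonymous.
Codon 7: GTA Val / GTA Val — identical.
Codon 8: GAT Asp / GAT Asp — identical.
Codon 9: ACG Thr / ACG Thr — identical.
Nonsynonymous differences: 1.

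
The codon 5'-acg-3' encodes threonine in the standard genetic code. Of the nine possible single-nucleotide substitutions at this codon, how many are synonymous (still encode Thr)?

Position 1: none → 0 synonymous.
Position 2: none → 0 synonymous.
Position 3: ACT, ACC, ACA → 3 synonymous.
Total: 0 + 0 + 3 = 3.

3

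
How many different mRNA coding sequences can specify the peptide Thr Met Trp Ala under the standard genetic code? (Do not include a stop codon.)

16

Thr: 4 codons.
Met: 1 codon.
Trp: 1 codon.
Ala: 4 codons.
4 × 1 × 1 × 4 = 16.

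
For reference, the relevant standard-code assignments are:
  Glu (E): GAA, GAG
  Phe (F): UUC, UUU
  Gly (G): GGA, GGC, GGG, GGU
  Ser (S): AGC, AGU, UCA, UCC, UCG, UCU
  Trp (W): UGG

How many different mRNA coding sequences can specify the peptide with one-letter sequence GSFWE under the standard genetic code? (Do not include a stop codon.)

Gly: 4 codons.
Ser: 6 codons.
Phe: 2 codons.
Trp: 1 codon.
Glu: 2 codons.
4 × 6 × 2 × 1 × 2 = 96.

96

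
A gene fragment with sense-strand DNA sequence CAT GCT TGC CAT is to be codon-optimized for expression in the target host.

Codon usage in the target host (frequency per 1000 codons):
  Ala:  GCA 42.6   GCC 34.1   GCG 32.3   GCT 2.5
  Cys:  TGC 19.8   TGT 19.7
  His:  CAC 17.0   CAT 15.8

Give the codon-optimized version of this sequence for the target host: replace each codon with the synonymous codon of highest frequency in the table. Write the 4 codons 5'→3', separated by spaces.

CAC GCA TGC CAC

Codon 1 (His): best is CAC at 17.0.
Codon 2 (Ala): best is GCA at 42.6.
Codon 3 (Cys): best is TGC at 19.8.
Codon 4 (His): best is CAC at 17.0.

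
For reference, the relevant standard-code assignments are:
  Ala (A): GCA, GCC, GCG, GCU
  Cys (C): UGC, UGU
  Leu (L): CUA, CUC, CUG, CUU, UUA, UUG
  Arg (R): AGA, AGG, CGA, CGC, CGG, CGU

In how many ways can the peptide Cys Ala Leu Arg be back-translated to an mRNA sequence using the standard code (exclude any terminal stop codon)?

Cys: 2 codons.
Ala: 4 codons.
Leu: 6 codons.
Arg: 6 codons.
2 × 4 × 6 × 6 = 288.

288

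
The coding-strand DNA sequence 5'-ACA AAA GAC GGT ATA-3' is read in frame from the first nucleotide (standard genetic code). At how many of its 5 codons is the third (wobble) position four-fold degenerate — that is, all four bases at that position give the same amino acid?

Codon 1 ACA (Thr): third position 4-fold.
Codon 2 AAA (Lys): third position 2-fold.
Codon 3 GAC (Asp): third position 2-fold.
Codon 4 GGT (Gly): third position 4-fold.
Codon 5 ATA (Ile): third position 3-fold.
Four-fold degenerate third positions: 2.

2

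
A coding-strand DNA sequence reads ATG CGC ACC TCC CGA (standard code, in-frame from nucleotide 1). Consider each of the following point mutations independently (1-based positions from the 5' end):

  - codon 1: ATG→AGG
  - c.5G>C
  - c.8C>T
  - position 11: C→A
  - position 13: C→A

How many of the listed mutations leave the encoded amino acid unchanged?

Codon 1: ATG (Met) → AGG (Arg) — missense.
Codon 2: CGC (Arg) → CCC (Pro) — missense.
Codon 3: ACC (Thr) → ATC (Ile) — missense.
Codon 4: TCC (Ser) → TAC (Tyr) — missense.
Codon 5: CGA (Arg) → AGA (Arg) — synonymous.
Synonymous: 1 of 5.

1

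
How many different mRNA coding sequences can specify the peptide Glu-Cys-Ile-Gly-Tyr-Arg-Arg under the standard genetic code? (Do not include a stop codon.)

3456

Glu: 2 codons.
Cys: 2 codons.
Ile: 3 codons.
Gly: 4 codons.
Tyr: 2 codons.
Arg: 6 codons.
Arg: 6 codons.
2 × 2 × 3 × 4 × 2 × 6 × 6 = 3456.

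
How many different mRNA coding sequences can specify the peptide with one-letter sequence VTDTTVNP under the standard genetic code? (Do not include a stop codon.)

Val: 4 codons.
Thr: 4 codons.
Asp: 2 codons.
Thr: 4 codons.
Thr: 4 codons.
Val: 4 codons.
Asn: 2 codons.
Pro: 4 codons.
4 × 4 × 2 × 4 × 4 × 4 × 2 × 4 = 16384.

16384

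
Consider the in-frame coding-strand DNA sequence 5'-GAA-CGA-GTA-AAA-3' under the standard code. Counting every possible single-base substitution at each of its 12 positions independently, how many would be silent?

9

Codon 1 (GAA, Glu): 1 synonymous substitution.
Codon 2 (CGA, Arg): 4 synonymous substitutions.
Codon 3 (GTA, Val): 3 synonymous substitutions.
Codon 4 (AAA, Lys): 1 synonymous substitution.
Total: 1 + 4 + 3 + 1 = 9.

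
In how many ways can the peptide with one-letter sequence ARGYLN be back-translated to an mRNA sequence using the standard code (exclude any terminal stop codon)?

Ala: 4 codons.
Arg: 6 codons.
Gly: 4 codons.
Tyr: 2 codons.
Leu: 6 codons.
Asn: 2 codons.
4 × 6 × 4 × 2 × 6 × 2 = 2304.

2304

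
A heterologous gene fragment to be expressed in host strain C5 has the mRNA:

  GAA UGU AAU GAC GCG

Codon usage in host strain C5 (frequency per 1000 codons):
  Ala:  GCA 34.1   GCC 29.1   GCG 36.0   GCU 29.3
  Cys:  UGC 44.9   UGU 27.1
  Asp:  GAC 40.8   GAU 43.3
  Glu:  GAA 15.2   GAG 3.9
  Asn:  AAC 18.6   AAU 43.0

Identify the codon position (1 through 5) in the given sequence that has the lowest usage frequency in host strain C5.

Codon 1 GAA (Glu): 15.2 per 1000.
Codon 2 UGU (Cys): 27.1 per 1000.
Codon 3 AAU (Asn): 43.0 per 1000.
Codon 4 GAC (Asp): 40.8 per 1000.
Codon 5 GCG (Ala): 36.0 per 1000.
Lowest frequency is 15.2 at codon 1.

1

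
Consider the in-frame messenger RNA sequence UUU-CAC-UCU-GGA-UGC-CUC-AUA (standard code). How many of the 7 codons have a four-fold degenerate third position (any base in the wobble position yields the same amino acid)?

3

Codon 1 UUU (Phe): third position 2-fold.
Codon 2 CAC (His): third position 2-fold.
Codon 3 UCU (Ser): third position 4-fold.
Codon 4 GGA (Gly): third position 4-fold.
Codon 5 UGC (Cys): third position 2-fold.
Codon 6 CUC (Leu): third position 4-fold.
Codon 7 AUA (Ile): third position 3-fold.
Four-fold degenerate third positions: 3.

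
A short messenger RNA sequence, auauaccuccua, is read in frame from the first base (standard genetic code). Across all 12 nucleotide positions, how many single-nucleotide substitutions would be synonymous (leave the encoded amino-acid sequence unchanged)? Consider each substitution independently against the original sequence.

Codon 1 (AUA, Ile): 2 synonymous substitutions.
Codon 2 (UAC, Tyr): 1 synonymous substitution.
Codon 3 (CUC, Leu): 3 synonymous substitutions.
Codon 4 (CUA, Leu): 4 synonymous substitutions.
Total: 2 + 1 + 3 + 4 = 10.

10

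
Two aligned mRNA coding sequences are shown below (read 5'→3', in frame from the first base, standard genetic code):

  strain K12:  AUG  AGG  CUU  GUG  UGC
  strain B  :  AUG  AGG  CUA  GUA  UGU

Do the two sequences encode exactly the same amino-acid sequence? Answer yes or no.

Codon 1: AUG Met / AUG Met — identical.
Codon 2: AGG Arg / AGG Arg — identical.
Codon 3: CUU Leu / CUA Leu — synonymous.
Codon 4: GUG Val / GUA Val — synonymous.
Codon 5: UGC Cys / UGU Cys — synonymous.
Nonsynonymous differences: 0 → same protein.

yes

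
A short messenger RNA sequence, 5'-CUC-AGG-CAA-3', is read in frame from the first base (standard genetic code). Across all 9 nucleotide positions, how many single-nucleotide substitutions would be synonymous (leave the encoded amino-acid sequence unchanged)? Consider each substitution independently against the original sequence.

6

Codon 1 (CUC, Leu): 3 synonymous substitutions.
Codon 2 (AGG, Arg): 2 synonymous substitutions.
Codon 3 (CAA, Gln): 1 synonymous substitution.
Total: 3 + 2 + 1 = 6.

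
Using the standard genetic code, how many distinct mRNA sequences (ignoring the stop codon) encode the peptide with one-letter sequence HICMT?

His: 2 codons.
Ile: 3 codons.
Cys: 2 codons.
Met: 1 codon.
Thr: 4 codons.
2 × 3 × 2 × 1 × 4 = 48.

48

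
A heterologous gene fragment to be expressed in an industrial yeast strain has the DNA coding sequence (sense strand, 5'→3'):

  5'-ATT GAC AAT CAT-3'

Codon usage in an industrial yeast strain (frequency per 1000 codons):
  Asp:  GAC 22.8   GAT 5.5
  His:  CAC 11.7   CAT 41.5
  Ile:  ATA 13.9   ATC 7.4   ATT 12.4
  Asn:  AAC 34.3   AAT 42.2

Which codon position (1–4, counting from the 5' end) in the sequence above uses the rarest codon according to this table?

1

Codon 1 ATT (Ile): 12.4 per 1000.
Codon 2 GAC (Asp): 22.8 per 1000.
Codon 3 AAT (Asn): 42.2 per 1000.
Codon 4 CAT (His): 41.5 per 1000.
Lowest frequency is 12.4 at codon 1.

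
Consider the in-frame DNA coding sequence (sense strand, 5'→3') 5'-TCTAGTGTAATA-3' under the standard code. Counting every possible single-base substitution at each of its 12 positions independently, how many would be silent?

Codon 1 (TCT, Ser): 3 synonymous substitutions.
Codon 2 (AGT, Ser): 1 synonymous substitution.
Codon 3 (GTA, Val): 3 synonymous substitutions.
Codon 4 (ATA, Ile): 2 synonymous substitutions.
Total: 3 + 1 + 3 + 2 = 9.

9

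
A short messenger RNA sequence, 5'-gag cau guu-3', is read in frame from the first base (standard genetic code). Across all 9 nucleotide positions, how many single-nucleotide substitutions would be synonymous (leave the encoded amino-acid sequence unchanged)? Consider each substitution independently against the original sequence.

Codon 1 (GAG, Glu): 1 synonymous substitution.
Codon 2 (CAU, His): 1 synonymous substitution.
Codon 3 (GUU, Val): 3 synonymous substitutions.
Total: 1 + 1 + 3 = 5.

5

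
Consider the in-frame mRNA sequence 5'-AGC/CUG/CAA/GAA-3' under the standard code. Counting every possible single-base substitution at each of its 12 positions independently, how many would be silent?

7

Codon 1 (AGC, Ser): 1 synonymous substitution.
Codon 2 (CUG, Leu): 4 synonymous substitutions.
Codon 3 (CAA, Gln): 1 synonymous substitution.
Codon 4 (GAA, Glu): 1 synonymous substitution.
Total: 1 + 4 + 1 + 1 = 7.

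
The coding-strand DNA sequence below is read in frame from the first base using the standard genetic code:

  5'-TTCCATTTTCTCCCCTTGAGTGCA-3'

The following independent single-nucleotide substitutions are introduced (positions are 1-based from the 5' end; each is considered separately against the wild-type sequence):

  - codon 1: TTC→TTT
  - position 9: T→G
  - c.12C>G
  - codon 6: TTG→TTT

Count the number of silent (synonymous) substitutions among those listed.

2

Codon 1: TTC (Phe) → TTT (Phe) — synonymous.
Codon 3: TTT (Phe) → TTG (Leu) — missense.
Codon 4: CTC (Leu) → CTG (Leu) — synonymous.
Codon 6: TTG (Leu) → TTT (Phe) — missense.
Synonymous: 2 of 4.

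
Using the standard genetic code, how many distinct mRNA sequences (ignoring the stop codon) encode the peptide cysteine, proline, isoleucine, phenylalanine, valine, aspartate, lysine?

Cys: 2 codons.
Pro: 4 codons.
Ile: 3 codons.
Phe: 2 codons.
Val: 4 codons.
Asp: 2 codons.
Lys: 2 codons.
2 × 4 × 3 × 2 × 4 × 2 × 2 = 768.

768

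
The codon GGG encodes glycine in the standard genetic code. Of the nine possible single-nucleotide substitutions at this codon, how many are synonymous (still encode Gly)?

3

Position 1: none → 0 synonymous.
Position 2: none → 0 synonymous.
Position 3: GGT, GGC, GGA → 3 synonymous.
Total: 0 + 0 + 3 = 3.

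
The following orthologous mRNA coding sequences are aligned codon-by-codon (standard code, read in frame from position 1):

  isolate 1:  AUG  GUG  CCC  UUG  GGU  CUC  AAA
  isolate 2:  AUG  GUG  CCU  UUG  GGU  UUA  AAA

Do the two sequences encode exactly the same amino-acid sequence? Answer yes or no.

Codon 1: AUG Met / AUG Met — identical.
Codon 2: GUG Val / GUG Val — identical.
Codon 3: CCC Pro / CCU Pro — synonymous.
Codon 4: UUG Leu / UUG Leu — identical.
Codon 5: GGU Gly / GGU Gly — identical.
Codon 6: CUC Leu / UUA Leu — synonymous.
Codon 7: AAA Lys / AAA Lys — identical.
Nonsynonymous differences: 0 → same protein.

yes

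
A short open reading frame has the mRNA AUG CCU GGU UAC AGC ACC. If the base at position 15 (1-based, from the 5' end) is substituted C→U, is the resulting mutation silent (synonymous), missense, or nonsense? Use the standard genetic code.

silent

Position 15 falls in codon 5: AGC → Ser.
After the substitution the codon is AGU → Ser.
Both encode Ser, so the change is synonymous.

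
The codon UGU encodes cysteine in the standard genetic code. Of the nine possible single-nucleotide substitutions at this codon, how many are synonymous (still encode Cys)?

Position 1: none → 0 synonymous.
Position 2: none → 0 synonymous.
Position 3: UGC → 1 synonymous.
Total: 0 + 0 + 1 = 1.

1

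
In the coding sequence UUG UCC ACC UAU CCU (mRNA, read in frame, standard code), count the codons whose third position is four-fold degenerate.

Codon 1 UUG (Leu): third position 2-fold.
Codon 2 UCC (Ser): third position 4-fold.
Codon 3 ACC (Thr): third position 4-fold.
Codon 4 UAU (Tyr): third position 2-fold.
Codon 5 CCU (Pro): third position 4-fold.
Four-fold degenerate third positions: 3.

3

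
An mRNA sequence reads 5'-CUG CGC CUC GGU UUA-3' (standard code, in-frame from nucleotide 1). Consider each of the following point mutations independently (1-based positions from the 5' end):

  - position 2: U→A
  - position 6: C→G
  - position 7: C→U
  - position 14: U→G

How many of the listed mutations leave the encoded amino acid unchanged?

Codon 1: CUG (Leu) → CAG (Gln) — missense.
Codon 2: CGC (Arg) → CGG (Arg) — synonymous.
Codon 3: CUC (Leu) → UUC (Phe) — missense.
Codon 5: UUA (Leu) → UGA (Stop) — nonsense.
Synonymous: 1 of 4.

1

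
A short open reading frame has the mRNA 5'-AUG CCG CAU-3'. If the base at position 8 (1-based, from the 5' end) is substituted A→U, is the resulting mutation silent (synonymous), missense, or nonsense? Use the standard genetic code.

missense

Position 8 falls in codon 3: CAU → His.
After the substitution the codon is CUU → Leu.
His ≠ Leu, so this is a missense mutation.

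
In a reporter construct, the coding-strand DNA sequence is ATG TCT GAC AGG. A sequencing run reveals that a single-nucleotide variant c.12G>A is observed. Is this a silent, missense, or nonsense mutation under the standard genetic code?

silent

Position 12 falls in codon 4: AGG → Arg.
After the substitution the codon is AGA → Arg.
Both encode Arg, so the change is synonymous.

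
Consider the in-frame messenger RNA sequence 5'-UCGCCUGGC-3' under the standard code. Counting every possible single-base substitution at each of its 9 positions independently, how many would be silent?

Codon 1 (UCG, Ser): 3 synonymous substitutions.
Codon 2 (CCU, Pro): 3 synonymous substitutions.
Codon 3 (GGC, Gly): 3 synonymous substitutions.
Total: 3 + 3 + 3 = 9.

9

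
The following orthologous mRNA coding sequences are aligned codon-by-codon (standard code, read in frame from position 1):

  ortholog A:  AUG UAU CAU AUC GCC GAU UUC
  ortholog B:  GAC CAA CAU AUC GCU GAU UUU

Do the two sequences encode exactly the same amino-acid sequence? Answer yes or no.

no

Codon 1: AUG Met / GAC Asp — nonsynonymous.
Codon 2: UAU Tyr / CAA Gln — nonsynonymous.
Codon 3: CAU His / CAU His — identical.
Codon 4: AUC Ile / AUC Ile — identical.
Codon 5: GCC Ala / GCU Ala — synonymous.
Codon 6: GAU Asp / GAU Asp — identical.
Codon 7: UUC Phe / UUU Phe — synonymous.
Nonsynonymous differences: 2 → different protein.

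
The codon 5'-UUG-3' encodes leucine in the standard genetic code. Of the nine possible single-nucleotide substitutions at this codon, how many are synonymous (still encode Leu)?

2

Position 1: CUG → 1 synonymous.
Position 2: none → 0 synonymous.
Position 3: UUA → 1 synonymous.
Total: 1 + 0 + 1 = 2.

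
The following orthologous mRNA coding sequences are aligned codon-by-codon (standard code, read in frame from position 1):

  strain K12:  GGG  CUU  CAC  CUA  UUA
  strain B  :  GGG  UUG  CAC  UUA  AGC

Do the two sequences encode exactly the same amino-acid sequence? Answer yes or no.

no

Codon 1: GGG Gly / GGG Gly — identical.
Codon 2: CUU Leu / UUG Leu — synonymous.
Codon 3: CAC His / CAC His — identical.
Codon 4: CUA Leu / UUA Leu — synonymous.
Codon 5: UUA Leu / AGC Ser — nonsynonymous.
Nonsynonymous differences: 1 → different protein.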